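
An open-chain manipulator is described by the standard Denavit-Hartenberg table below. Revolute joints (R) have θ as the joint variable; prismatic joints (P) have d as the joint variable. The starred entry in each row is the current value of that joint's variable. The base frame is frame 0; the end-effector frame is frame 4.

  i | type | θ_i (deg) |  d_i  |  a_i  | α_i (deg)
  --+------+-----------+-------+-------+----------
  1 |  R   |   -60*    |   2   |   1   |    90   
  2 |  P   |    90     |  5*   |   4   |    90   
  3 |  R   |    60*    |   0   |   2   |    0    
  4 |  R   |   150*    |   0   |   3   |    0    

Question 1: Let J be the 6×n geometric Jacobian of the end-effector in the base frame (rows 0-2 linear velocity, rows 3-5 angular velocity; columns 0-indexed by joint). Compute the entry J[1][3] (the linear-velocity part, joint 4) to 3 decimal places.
1.299

axis z_3 = (0.5000,-0.8660,-0.0000); lever o_n−o_3 = (1.2990,0.7500,-2.5981)
cross product → J_v[:, 3] = (2.2500,1.2990,1.5000)
J_ω[:, 3] = z_3
entry J[1][3] = 1.2990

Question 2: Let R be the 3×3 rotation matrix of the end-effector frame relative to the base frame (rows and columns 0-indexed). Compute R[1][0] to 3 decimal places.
0.250

End-effector x-axis (col 0 of R) = (0.4330,0.2500,-0.8660)
R[1][0] = 0.2500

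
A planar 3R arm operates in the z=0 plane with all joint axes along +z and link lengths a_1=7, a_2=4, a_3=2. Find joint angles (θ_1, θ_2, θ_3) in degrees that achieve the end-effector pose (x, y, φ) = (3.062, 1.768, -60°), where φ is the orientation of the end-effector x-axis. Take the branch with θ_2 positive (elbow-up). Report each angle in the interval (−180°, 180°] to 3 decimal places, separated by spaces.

wrist centre = target − a_3·(cos φ, sin φ) = (2.0620, 3.5001)
cos θ_2 = (16.5022−7²−4²)/(2·7·4) = -0.8660; θ_2 = 150.0008° (elbow-up)
β = atan2(3.5001,2.0620) = 59.4962°; ψ = atan2(2.0000,3.5359) = 29.4933°
θ_1 = β − ψ = 30.0029°
θ_3 = φ − θ_1 − θ_2 = 119.9963° (wrapped to (-180°,180°])

30.003 150.001 119.996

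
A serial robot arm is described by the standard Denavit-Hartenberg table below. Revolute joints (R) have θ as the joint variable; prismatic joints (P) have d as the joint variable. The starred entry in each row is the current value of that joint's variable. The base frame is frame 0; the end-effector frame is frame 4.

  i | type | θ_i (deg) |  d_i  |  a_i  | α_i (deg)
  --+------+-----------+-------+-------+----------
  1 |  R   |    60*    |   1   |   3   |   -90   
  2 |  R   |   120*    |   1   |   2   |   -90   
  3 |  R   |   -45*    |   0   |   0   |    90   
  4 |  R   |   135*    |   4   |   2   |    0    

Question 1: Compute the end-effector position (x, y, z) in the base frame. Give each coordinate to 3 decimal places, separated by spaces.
-1.105 3.743 3.291

after link 1: o_1 = (1.5000, 2.5981, 1.0000)
after link 2: o_2 = (0.1340, 2.2321, -0.7321)
after link 3: o_3 = (0.1340, 2.2321, -0.7321)
after link 4: o_4 = (-1.1048, 3.7434, 3.2906)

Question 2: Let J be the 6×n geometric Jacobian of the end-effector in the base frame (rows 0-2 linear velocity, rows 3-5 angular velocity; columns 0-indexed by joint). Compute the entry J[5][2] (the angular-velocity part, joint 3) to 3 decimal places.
axis z_2 = (-0.4330,-0.7500,0.5000); lever o_n−o_2 = (-1.2387,1.5113,4.0226)
cross product → J_v[:, 2] = (-3.7726,1.1225,-1.5835)
J_ω[:, 2] = z_2
entry J[5][2] = 0.5000

0.500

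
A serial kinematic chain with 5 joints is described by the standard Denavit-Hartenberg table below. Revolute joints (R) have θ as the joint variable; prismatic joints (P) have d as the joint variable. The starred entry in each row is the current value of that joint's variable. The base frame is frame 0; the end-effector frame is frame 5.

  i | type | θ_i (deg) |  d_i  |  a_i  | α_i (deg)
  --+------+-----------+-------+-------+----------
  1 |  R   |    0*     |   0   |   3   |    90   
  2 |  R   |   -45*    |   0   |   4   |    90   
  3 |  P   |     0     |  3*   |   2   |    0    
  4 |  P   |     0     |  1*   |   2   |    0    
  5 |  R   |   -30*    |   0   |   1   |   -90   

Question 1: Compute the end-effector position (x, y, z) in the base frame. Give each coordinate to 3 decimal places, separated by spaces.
6.441 0.500 -9.098

after link 1: o_1 = (3.0000, 0.0000, 0.0000)
after link 2: o_2 = (5.8284, -0.0000, -2.8284)
after link 3: o_3 = (5.1213, -0.0000, -6.3640)
after link 4: o_4 = (5.8284, -0.0000, -8.4853)
after link 5: o_5 = (6.4408, 0.5000, -9.0977)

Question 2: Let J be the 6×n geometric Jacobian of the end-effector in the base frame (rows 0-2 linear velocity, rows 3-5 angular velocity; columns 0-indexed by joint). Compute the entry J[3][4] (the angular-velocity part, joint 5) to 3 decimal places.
axis z_4 = (-0.7071,-0.0000,-0.7071); lever o_n−o_4 = (0.6124,0.5000,-0.6124)
cross product → J_v[:, 4] = (0.3536,-0.8660,-0.3536)
J_ω[:, 4] = z_4
entry J[3][4] = -0.7071

-0.707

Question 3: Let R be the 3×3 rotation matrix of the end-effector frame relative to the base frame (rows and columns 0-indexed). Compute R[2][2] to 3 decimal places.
End-effector z-axis (col 2 of R) = (0.3536,-0.8660,-0.3536)
R[2][2] = -0.3536

-0.354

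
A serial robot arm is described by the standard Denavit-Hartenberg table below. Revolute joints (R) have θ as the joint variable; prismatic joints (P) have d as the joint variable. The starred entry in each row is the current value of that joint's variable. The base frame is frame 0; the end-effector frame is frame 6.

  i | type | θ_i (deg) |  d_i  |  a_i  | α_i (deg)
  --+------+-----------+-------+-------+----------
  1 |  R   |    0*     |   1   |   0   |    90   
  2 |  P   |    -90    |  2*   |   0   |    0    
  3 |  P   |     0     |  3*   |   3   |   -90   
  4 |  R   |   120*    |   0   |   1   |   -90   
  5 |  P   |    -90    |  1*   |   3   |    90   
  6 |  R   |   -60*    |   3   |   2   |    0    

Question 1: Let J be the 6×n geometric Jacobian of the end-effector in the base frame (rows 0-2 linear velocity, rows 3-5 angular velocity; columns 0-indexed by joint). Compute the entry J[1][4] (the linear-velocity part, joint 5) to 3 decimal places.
-0.500

prismatic axis z_4 = (-0.0000,-0.5000,0.8660)
J_v[:, 4] = z_4; J_ω[:, 4] = (0,0,0)
entry J[1][4] = -0.5000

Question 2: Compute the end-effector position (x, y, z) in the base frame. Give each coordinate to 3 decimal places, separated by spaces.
after link 1: o_1 = (0.0000, 0.0000, 1.0000)
after link 2: o_2 = (0.0000, -2.0000, 1.0000)
after link 3: o_3 = (0.0000, -5.0000, -2.0000)
after link 4: o_4 = (0.0000, -4.1340, -1.5000)
after link 5: o_5 = (3.0000, -4.6340, -0.6340)
after link 6: o_6 = (4.0000, -6.3660, -3.6340)

4.000 -6.366 -3.634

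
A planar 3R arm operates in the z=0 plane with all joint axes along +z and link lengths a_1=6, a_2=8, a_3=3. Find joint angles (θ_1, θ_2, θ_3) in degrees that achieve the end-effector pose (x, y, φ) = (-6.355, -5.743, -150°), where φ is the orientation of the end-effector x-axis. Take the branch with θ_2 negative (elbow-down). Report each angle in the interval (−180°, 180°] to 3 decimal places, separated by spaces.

-44.994 -135.000 29.994

wrist centre = target − a_3·(cos φ, sin φ) = (-3.7569, -4.2430)
cos θ_2 = (32.1175−6²−8²)/(2·6·8) = -0.7071; θ_2 = -135.0002° (elbow-down)
β = atan2(-4.2430,-3.7569) = -131.5230°; ψ = atan2(-5.6568,0.3431) = -86.5289°
θ_1 = β − ψ = -44.9941°
θ_3 = φ − θ_1 − θ_2 = 29.9943° (wrapped to (-180°,180°])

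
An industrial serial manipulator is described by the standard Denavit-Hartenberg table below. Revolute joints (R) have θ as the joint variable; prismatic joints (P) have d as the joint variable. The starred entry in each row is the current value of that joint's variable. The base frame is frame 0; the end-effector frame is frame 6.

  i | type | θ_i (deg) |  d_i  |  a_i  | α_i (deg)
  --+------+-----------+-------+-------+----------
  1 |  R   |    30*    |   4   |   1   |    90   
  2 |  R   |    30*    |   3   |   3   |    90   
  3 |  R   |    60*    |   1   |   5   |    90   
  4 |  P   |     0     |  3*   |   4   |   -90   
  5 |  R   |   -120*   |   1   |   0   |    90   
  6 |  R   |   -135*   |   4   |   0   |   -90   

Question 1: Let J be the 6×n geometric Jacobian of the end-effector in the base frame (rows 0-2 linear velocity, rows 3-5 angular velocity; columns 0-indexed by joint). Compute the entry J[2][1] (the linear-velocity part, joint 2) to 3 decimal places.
axis z_1 = (0.5000,-0.8660,0.0000); lever o_n−o_1 = (9.4886,-2.9444,1.5849)
cross product → J_v[:, 1] = (-1.3726,-0.7925,6.7452)
J_ω[:, 1] = z_1
entry J[2][1] = 6.7452

6.745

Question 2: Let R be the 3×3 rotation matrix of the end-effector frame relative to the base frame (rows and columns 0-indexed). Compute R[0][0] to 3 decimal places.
-0.265

End-effector x-axis (col 0 of R) = (-0.2652,-0.8602,0.4356)
R[0][0] = -0.2652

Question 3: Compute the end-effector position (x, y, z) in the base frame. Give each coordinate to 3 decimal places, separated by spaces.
10.355 -2.444 5.585

after link 1: o_1 = (0.8660, 0.5000, 4.0000)
after link 2: o_2 = (4.6160, -0.7990, 5.5000)
after link 3: o_3 = (9.0891, -3.2165, 5.8840)
after link 4: o_4 = (13.5197, -2.9264, 8.1830)
after link 5: o_5 = (13.9527, -2.6764, 7.3170)
after link 6: o_6 = (10.3546, -2.4444, 5.5849)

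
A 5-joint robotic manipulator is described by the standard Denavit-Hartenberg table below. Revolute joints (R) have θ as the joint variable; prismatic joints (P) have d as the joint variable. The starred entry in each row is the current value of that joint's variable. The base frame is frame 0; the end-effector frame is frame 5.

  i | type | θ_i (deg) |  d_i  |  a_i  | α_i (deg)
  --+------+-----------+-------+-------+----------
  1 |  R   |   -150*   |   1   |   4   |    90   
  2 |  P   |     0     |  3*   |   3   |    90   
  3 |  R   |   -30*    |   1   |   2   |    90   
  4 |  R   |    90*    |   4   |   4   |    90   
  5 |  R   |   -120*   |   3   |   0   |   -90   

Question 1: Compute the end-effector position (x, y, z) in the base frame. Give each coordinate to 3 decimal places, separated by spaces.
after link 1: o_1 = (-3.4641, -2.0000, 1.0000)
after link 2: o_2 = (-7.5622, -0.9019, 1.0000)
after link 3: o_3 = (-8.5622, -2.6340, 0.0000)
after link 4: o_4 = (-5.0981, -4.6340, -4.0000)
after link 5: o_5 = (-6.5981, -7.2321, -4.0000)

-6.598 -7.232 -4.000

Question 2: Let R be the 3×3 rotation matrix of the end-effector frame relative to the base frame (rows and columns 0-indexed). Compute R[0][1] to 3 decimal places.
0.500

End-effector y-axis (col 1 of R) = (0.5000,0.8660,-0.0000)
R[0][1] = 0.5000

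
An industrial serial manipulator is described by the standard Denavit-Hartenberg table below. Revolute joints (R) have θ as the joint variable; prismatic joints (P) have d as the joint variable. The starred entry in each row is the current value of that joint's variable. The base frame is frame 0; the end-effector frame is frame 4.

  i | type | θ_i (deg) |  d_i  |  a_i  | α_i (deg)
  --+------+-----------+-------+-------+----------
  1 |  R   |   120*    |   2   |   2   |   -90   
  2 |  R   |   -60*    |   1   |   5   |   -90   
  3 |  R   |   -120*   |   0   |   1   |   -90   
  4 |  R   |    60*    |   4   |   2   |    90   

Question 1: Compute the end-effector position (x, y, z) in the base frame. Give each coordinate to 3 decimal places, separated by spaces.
-6.214 1.299 9.330

after link 1: o_1 = (-1.0000, 1.7321, 2.0000)
after link 2: o_2 = (-3.1160, 3.3971, 6.3301)
after link 3: o_3 = (-3.7410, 2.7476, 5.8971)
after link 4: o_4 = (-6.2141, 1.2990, 9.3301)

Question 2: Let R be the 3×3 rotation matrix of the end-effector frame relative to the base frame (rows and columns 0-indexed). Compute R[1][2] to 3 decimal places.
End-effector z-axis (col 2 of R) = (-0.7578,-0.1875,-0.6250)
R[1][2] = -0.1875

-0.187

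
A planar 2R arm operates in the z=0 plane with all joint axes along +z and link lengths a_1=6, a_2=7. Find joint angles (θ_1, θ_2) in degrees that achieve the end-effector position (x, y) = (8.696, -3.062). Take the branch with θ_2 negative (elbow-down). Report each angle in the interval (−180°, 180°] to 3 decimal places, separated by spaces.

cos θ_2 = (84.9963−6²−7²)/(2·6·7) = -0.0000; θ_2 = -90.0026° (elbow-down)
β = atan2(-3.0620,8.6960) = -19.3980°; ψ = atan2(-7.0000,5.9997) = -49.4002°
θ_1 = β − ψ = 30.0022°

30.002 -90.003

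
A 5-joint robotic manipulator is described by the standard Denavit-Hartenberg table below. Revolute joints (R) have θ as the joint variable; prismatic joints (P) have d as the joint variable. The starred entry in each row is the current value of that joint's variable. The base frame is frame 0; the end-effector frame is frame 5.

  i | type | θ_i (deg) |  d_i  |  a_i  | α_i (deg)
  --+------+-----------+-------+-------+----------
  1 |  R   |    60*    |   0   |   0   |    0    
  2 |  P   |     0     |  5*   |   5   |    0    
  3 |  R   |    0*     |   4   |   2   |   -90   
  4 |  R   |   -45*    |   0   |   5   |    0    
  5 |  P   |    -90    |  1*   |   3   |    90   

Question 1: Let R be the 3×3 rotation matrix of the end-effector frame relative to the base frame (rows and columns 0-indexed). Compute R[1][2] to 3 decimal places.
End-effector z-axis (col 2 of R) = (-0.3536,-0.6124,-0.7071)
R[1][2] = -0.6124

-0.612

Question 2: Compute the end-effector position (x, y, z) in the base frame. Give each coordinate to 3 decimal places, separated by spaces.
3.341 7.787 14.657

after link 1: o_1 = (0.0000, 0.0000, 0.0000)
after link 2: o_2 = (2.5000, 4.3301, 5.0000)
after link 3: o_3 = (3.5000, 6.0622, 9.0000)
after link 4: o_4 = (5.2678, 9.1240, 12.5355)
after link 5: o_5 = (3.3411, 7.7869, 14.6569)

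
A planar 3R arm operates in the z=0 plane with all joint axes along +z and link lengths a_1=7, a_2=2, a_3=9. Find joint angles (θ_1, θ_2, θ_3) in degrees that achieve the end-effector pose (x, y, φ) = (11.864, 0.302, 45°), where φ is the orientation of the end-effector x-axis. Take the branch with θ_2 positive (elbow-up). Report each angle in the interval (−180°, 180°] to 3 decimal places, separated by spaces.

-60.000 60.005 44.994

wrist centre = target − a_3·(cos φ, sin φ) = (5.5000, -6.0620)
cos θ_2 = (66.9978−7²−2²)/(2·7·2) = 0.4999; θ_2 = 60.0052° (elbow-up)
β = atan2(-6.0620,5.5000) = -47.7824°; ψ = atan2(1.7321,7.9998) = 12.2172°
θ_1 = β − ψ = -59.9996°
θ_3 = φ − θ_1 − θ_2 = 44.9944° (wrapped to (-180°,180°])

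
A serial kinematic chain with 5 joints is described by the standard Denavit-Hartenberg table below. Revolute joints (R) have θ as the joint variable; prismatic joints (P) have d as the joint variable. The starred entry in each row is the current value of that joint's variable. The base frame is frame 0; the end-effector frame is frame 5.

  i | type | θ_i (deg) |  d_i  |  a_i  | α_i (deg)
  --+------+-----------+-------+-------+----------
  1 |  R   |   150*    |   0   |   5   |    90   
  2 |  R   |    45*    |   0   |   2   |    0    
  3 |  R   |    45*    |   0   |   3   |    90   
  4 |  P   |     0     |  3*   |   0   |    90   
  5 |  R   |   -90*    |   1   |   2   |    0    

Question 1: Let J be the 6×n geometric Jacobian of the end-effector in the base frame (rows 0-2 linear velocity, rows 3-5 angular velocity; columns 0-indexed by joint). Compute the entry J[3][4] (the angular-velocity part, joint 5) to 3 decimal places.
-0.500

axis z_4 = (-0.5000,-0.8660,-0.0000); lever o_n−o_4 = (1.2321,-1.8660,0.0000)
cross product → J_v[:, 4] = (-0.0000,0.0000,2.0000)
J_ω[:, 4] = z_4
entry J[3][4] = -0.5000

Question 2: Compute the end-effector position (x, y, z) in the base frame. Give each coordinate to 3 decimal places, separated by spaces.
after link 1: o_1 = (-4.3301, 2.5000, 0.0000)
after link 2: o_2 = (-5.5549, 3.2071, 1.4142)
after link 3: o_3 = (-5.5549, 3.2071, 4.4142)
after link 4: o_4 = (-8.1529, 4.7071, 4.4142)
after link 5: o_5 = (-6.9209, 2.8411, 4.4142)

-6.921 2.841 4.414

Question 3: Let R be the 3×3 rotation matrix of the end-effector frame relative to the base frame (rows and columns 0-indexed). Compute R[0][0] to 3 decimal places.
End-effector x-axis (col 0 of R) = (0.8660,-0.5000,0.0000)
R[0][0] = 0.8660

0.866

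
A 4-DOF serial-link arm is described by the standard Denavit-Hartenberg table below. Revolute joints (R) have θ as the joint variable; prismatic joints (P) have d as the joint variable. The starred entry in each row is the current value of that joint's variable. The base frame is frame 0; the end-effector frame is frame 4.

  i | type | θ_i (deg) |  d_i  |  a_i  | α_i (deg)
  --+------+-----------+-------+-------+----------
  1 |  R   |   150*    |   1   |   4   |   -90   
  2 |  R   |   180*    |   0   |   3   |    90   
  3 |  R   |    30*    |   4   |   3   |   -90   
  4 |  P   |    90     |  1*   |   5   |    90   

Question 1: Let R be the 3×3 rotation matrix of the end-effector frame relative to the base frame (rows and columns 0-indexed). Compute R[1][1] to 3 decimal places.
End-effector y-axis (col 1 of R) = (-0.8660,-0.5000,0.0000)
R[1][1] = -0.5000

-0.500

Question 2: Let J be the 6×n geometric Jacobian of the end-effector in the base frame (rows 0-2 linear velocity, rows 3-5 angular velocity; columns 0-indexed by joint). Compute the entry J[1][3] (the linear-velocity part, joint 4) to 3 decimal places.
-0.500

prismatic axis z_3 = (-0.8660,-0.5000,0.0000)
J_v[:, 3] = z_3; J_ω[:, 3] = (0,0,0)
entry J[1][3] = -0.5000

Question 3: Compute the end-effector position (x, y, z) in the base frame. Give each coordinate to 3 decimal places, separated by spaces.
after link 1: o_1 = (-3.4641, 2.0000, 1.0000)
after link 2: o_2 = (-0.8660, 0.5000, 1.0000)
after link 3: o_3 = (0.6340, -2.0981, -3.0000)
after link 4: o_4 = (-0.2321, -2.5981, 2.0000)

-0.232 -2.598 2.000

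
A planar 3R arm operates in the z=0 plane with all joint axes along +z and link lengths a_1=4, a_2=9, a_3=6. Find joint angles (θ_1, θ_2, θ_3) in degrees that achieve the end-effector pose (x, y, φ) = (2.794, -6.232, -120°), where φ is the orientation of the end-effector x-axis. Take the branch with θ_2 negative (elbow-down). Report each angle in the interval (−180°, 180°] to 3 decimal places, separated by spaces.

120.006 -150.004 -90.002

wrist centre = target − a_3·(cos φ, sin φ) = (5.7940, -1.0358)
cos θ_2 = (34.6434−4²−9²)/(2·4·9) = -0.8661; θ_2 = -150.0044° (elbow-down)
β = atan2(-1.0358,5.7940) = -10.1362°; ψ = atan2(-4.4994,-3.7946) = -130.1426°
θ_1 = β − ψ = 120.0064°
θ_3 = φ − θ_1 − θ_2 = -90.0020° (wrapped to (-180°,180°])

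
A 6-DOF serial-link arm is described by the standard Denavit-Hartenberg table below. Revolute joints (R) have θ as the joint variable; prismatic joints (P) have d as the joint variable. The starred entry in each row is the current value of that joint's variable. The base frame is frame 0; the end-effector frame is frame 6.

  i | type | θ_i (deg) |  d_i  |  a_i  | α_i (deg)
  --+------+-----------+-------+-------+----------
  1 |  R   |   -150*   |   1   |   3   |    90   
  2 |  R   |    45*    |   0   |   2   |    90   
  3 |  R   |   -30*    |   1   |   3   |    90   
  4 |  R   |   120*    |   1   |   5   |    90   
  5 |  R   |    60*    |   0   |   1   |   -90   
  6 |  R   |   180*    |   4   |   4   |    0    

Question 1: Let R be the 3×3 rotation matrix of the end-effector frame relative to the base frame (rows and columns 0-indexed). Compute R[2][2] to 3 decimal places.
0.619

End-effector z-axis (col 2 of R) = (0.7075,-0.3415,0.6187)
R[2][2] = 0.6187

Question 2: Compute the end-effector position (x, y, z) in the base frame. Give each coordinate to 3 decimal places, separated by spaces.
-4.993 -5.006 3.369

after link 1: o_1 = (-2.5981, -1.5000, 1.0000)
after link 2: o_2 = (-3.8228, -2.2071, 2.4142)
after link 3: o_3 = (-5.2762, -4.7783, 3.5442)
after link 4: o_4 = (-6.4878, -5.0344, -1.4021)
after link 5: o_5 = (-6.0427, -5.4991, -2.1676)
after link 6: o_6 = (-4.9931, -5.0064, 3.3691)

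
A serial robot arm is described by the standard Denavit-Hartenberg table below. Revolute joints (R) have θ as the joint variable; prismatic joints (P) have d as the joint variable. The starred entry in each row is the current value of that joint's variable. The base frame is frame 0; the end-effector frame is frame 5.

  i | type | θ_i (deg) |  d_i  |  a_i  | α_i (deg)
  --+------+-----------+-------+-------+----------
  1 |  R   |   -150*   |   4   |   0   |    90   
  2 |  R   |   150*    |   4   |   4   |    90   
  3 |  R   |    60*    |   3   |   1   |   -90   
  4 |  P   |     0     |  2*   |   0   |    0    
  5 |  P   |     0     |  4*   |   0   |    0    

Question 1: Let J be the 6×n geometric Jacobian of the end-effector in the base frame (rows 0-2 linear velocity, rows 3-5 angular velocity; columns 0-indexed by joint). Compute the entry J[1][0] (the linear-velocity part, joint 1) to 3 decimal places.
-5.754

axis z_0 = ẑ; lever o_n−o_0 = (-5.7542,5.7607,6.2500)
cross product → J_v[:, 0] = (-5.7607,-5.7542,0.0000)
J_ω[:, 0] = z_0
entry J[1][0] = -5.7542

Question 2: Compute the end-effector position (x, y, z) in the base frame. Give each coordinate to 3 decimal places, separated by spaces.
-5.754 5.761 6.250

after link 1: o_1 = (0.0000, 0.0000, 4.0000)
after link 2: o_2 = (1.0000, 5.1962, 6.0000)
after link 3: o_3 = (-0.3571, 5.4127, 8.8481)
after link 4: o_4 = (-2.1561, 5.5287, 7.9821)
after link 5: o_5 = (-5.7542, 5.7607, 6.2500)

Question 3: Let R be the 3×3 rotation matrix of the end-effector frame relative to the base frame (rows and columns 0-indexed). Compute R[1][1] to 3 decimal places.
End-effector y-axis (col 1 of R) = (0.4330,0.2500,-0.8660)
R[1][1] = 0.2500

0.250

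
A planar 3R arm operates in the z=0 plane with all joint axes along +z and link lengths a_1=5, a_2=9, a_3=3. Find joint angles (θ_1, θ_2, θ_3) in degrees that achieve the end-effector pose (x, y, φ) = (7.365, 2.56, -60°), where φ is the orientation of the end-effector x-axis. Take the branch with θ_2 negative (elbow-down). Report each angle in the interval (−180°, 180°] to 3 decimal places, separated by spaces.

wrist centre = target − a_3·(cos φ, sin φ) = (5.8650, 5.1581)
cos θ_2 = (61.0040−5²−9²)/(2·5·9) = -0.5000; θ_2 = -119.9971° (elbow-down)
β = atan2(5.1581,5.8650) = 41.3306°; ψ = atan2(-7.7945,0.5004) = -86.3267°
θ_1 = β − ψ = 127.6573°
θ_3 = φ − θ_1 − θ_2 = -67.6602° (wrapped to (-180°,180°])

127.657 -119.997 -67.660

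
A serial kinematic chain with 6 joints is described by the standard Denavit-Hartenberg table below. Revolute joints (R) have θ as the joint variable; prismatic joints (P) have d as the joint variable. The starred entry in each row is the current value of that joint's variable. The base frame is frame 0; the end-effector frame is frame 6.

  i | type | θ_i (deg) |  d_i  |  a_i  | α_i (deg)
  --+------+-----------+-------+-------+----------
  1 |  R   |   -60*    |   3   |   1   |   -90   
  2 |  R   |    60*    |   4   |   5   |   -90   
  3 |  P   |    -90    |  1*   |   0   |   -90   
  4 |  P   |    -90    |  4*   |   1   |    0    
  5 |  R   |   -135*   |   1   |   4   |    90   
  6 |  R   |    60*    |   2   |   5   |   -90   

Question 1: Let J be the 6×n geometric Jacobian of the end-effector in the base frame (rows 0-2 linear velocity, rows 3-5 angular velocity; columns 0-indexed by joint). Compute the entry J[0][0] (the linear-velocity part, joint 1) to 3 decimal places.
axis z_0 = ẑ; lever o_n−o_0 = (6.5275,-9.6699,-7.4051)
cross product → J_v[:, 0] = (9.6699,6.5275,-0.0000)
J_ω[:, 0] = z_0
entry J[0][0] = 9.6699

9.670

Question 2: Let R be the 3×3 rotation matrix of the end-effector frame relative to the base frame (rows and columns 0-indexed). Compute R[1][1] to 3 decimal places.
End-effector y-axis (col 1 of R) = (-0.9186,0.1768,-0.3536)
R[1][1] = 0.1768

0.177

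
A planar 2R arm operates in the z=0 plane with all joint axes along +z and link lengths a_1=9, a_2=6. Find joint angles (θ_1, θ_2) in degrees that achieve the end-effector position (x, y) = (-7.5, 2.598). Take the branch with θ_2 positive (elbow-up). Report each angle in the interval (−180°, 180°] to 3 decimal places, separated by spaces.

120.000 120.000

cos θ_2 = (62.9996−9²−6²)/(2·9·6) = -0.5000; θ_2 = 120.0002° (elbow-up)
β = atan2(2.5980,-7.5000) = 160.8939°; ψ = atan2(5.1961,6.0000) = 40.8934°
θ_1 = β − ψ = 120.0005°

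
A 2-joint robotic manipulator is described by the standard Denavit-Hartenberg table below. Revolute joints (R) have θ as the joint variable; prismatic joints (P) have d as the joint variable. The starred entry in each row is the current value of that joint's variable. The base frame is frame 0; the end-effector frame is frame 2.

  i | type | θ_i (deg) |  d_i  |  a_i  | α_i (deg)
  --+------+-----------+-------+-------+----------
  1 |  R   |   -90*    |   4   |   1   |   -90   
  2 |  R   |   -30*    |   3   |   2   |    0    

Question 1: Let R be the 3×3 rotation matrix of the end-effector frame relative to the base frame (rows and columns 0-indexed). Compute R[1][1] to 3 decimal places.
End-effector y-axis (col 1 of R) = (0.0000,-0.5000,-0.8660)
R[1][1] = -0.5000

-0.500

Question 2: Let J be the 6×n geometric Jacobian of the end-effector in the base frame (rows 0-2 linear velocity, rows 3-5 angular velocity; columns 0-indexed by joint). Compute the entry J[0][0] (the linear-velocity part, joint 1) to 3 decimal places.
2.732

axis z_0 = ẑ; lever o_n−o_0 = (3.0000,-2.7321,5.0000)
cross product → J_v[:, 0] = (2.7321,3.0000,-0.0000)
J_ω[:, 0] = z_0
entry J[0][0] = 2.7321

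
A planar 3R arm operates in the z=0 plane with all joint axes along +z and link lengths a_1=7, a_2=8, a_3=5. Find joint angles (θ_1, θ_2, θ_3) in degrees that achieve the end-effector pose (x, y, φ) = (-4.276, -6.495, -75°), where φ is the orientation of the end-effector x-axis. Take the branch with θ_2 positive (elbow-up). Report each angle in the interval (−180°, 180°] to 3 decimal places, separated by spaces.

120.000 135.003 29.996

wrist centre = target − a_3·(cos φ, sin φ) = (-5.5701, -1.6654)
cos θ_2 = (33.7994−7²−8²)/(2·7·8) = -0.7071; θ_2 = 135.0033° (elbow-up)
β = atan2(-1.6654,-5.5701) = -163.3542°; ψ = atan2(5.6565,1.3428) = 76.6456°
θ_1 = β − ψ = -239.9998°
θ_3 = φ − θ_1 − θ_2 = 29.9964° (wrapped to (-180°,180°])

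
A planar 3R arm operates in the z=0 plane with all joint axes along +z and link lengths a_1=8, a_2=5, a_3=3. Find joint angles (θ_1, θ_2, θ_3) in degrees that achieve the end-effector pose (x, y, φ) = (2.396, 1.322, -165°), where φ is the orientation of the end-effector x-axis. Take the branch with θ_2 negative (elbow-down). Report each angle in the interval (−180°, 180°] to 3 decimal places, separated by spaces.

wrist centre = target − a_3·(cos φ, sin φ) = (5.2938, 2.0985)
cos θ_2 = (32.4276−8²−5²)/(2·8·5) = -0.7072; θ_2 = -135.0039° (elbow-down)
β = atan2(2.0985,5.2938) = 21.6234°; ψ = atan2(-3.5353,4.4642) = -38.3763°
θ_1 = β − ψ = 59.9997°
θ_3 = φ − θ_1 − θ_2 = -89.9958° (wrapped to (-180°,180°])

60.000 -135.004 -89.996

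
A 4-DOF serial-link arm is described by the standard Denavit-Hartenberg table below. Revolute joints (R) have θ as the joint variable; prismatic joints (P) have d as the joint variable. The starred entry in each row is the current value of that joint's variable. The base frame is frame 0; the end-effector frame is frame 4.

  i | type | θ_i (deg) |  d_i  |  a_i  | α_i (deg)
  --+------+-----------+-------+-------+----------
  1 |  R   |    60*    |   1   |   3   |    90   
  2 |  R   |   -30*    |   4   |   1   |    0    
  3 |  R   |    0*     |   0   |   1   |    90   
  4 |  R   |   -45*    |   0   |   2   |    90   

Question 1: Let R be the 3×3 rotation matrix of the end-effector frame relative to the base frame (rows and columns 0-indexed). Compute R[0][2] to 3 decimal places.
-0.919

End-effector z-axis (col 2 of R) = (-0.9186,-0.1768,0.3536)
R[0][2] = -0.9186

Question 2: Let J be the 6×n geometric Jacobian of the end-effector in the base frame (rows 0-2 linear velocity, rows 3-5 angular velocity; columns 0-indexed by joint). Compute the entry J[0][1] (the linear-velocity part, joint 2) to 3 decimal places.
0.854

axis z_1 = (0.8660,-0.5000,0.0000); lever o_n−o_1 = (3.7178,1.2678,-1.7071)
cross product → J_v[:, 1] = (0.8536,1.4784,2.9568)
J_ω[:, 1] = z_1
entry J[0][1] = 0.8536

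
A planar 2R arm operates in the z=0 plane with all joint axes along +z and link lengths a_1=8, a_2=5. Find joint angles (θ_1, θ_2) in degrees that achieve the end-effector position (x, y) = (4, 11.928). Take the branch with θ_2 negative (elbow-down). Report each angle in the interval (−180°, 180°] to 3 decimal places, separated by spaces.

82.926 -30.007

cos θ_2 = (158.2772−8²−5²)/(2·8·5) = 0.8660; θ_2 = -30.0069° (elbow-down)
β = atan2(11.9280,4.0000) = 71.4614°; ψ = atan2(-2.5005,12.3298) = -11.4643°
θ_1 = β − ψ = 82.9256°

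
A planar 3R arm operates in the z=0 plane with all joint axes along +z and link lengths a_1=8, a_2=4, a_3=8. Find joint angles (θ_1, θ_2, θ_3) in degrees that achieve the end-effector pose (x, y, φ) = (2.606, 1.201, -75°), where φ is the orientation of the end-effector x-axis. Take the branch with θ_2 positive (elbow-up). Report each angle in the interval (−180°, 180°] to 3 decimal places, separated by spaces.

wrist centre = target − a_3·(cos φ, sin φ) = (0.5354, 8.9284)
cos θ_2 = (80.0031−8²−4²)/(2·8·4) = 0.0000; θ_2 = 89.9972° (elbow-up)
β = atan2(8.9284,0.5354) = 86.5680°; ψ = atan2(4.0000,8.0002) = 26.5645°
θ_1 = β − ψ = 60.0035°
θ_3 = φ − θ_1 − θ_2 = 134.9993° (wrapped to (-180°,180°])

60.004 89.997 134.999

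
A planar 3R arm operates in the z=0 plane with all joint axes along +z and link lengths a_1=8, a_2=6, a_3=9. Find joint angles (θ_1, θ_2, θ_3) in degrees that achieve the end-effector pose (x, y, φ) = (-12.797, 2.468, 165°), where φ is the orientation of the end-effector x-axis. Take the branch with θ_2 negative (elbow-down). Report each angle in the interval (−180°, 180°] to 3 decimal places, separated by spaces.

wrist centre = target − a_3·(cos φ, sin φ) = (-4.1037, 0.1386)
cos θ_2 = (16.8593−8²−6²)/(2·8·6) = -0.8660; θ_2 = -150.0027° (elbow-down)
β = atan2(0.1386,-4.1037) = 178.0652°; ψ = atan2(-2.9998,2.8037) = -46.9348°
θ_1 = β − ψ = 225.0000°
θ_3 = φ − θ_1 − θ_2 = 90.0027° (wrapped to (-180°,180°])

-135.000 -150.003 90.003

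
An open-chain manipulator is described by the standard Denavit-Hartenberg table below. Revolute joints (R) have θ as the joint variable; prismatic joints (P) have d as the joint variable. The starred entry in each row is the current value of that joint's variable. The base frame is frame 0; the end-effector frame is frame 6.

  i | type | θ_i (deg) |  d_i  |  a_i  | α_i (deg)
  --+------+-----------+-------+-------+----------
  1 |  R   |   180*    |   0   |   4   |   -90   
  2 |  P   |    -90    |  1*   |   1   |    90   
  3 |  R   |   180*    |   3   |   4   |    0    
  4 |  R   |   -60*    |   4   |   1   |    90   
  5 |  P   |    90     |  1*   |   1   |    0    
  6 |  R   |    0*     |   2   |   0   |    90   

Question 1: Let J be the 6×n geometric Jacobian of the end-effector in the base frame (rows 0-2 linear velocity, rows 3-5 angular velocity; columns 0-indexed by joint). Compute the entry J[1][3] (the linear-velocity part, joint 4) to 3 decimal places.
axis z_3 = (1.0000,-0.0000,0.0000); lever o_n−o_3 = (5.0000,-2.3660,2.0981)
cross product → J_v[:, 3] = (-0.0000,-2.0981,-2.3660)
J_ω[:, 3] = z_3
entry J[1][3] = -2.0981

-2.098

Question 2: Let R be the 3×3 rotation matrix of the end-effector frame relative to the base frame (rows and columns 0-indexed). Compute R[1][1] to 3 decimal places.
-0.500

End-effector y-axis (col 1 of R) = (-0.0000,-0.5000,0.8660)
R[1][1] = -0.5000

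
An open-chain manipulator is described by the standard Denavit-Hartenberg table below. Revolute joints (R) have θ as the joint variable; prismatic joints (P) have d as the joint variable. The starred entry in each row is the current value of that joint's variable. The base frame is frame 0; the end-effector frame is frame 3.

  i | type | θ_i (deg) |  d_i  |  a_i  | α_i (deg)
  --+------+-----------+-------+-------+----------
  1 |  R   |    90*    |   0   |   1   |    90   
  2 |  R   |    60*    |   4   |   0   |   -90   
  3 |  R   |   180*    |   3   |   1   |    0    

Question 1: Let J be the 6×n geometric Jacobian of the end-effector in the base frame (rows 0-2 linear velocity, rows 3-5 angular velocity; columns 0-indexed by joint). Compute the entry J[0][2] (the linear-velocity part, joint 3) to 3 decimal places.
1.000

axis z_2 = (-0.0000,-0.8660,0.5000); lever o_n−o_2 = (0.0000,-3.0981,0.6340)
cross product → J_v[:, 2] = (1.0000,0.0000,0.0000)
J_ω[:, 2] = z_2
entry J[0][2] = 1.0000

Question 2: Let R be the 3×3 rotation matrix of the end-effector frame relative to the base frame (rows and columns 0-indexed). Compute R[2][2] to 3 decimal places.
End-effector z-axis (col 2 of R) = (-0.0000,-0.8660,0.5000)
R[2][2] = 0.5000

0.500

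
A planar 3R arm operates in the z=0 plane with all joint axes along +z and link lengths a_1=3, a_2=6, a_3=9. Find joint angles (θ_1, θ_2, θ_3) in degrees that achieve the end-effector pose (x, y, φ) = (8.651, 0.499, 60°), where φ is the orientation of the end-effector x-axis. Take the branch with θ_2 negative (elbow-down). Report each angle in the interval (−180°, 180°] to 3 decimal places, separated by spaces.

wrist centre = target − a_3·(cos φ, sin φ) = (4.1510, -7.2952)
cos θ_2 = (70.4512−3²−6²)/(2·3·6) = 0.7070; θ_2 = -45.0105° (elbow-down)
β = atan2(-7.2952,4.1510) = -60.3600°; ψ = atan2(-4.2434,7.2419) = -30.3685°
θ_1 = β − ψ = -29.9916°
θ_3 = φ − θ_1 − θ_2 = 135.0021° (wrapped to (-180°,180°])

-29.992 -45.011 135.002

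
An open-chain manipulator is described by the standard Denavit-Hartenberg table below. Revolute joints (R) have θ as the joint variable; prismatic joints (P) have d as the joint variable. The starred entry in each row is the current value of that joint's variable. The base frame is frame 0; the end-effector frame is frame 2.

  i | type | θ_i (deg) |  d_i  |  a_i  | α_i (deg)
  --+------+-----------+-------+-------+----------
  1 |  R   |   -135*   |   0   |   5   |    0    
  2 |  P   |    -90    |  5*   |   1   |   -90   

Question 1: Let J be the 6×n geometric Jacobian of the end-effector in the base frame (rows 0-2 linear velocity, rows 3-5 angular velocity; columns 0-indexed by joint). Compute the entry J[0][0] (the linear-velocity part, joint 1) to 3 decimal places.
axis z_0 = ẑ; lever o_n−o_0 = (-4.2426,-2.8284,5.0000)
cross product → J_v[:, 0] = (2.8284,-4.2426,0.0000)
J_ω[:, 0] = z_0
entry J[0][0] = 2.8284

2.828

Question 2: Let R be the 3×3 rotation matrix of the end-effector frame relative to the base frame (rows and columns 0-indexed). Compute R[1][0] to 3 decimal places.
0.707

End-effector x-axis (col 0 of R) = (-0.7071,0.7071,0.0000)
R[1][0] = 0.7071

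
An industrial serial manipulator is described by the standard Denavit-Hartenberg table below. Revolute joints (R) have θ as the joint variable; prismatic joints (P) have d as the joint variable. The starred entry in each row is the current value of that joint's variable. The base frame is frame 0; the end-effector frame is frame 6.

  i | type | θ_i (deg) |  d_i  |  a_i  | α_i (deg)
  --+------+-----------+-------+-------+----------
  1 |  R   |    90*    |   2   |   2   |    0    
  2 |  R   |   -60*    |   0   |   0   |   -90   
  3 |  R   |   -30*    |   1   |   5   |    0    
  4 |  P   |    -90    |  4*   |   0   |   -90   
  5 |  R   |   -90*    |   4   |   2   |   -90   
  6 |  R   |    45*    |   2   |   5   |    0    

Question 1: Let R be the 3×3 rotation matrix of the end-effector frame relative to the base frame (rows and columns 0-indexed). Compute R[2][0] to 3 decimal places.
-0.354

End-effector x-axis (col 0 of R) = (-0.8839,0.3062,-0.3536)
R[2][0] = -0.3536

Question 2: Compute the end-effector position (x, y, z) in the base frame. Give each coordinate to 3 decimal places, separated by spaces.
after link 1: o_1 = (0.0000, 2.0000, 2.0000)
after link 2: o_2 = (0.0000, 2.0000, 2.0000)
after link 3: o_3 = (3.2500, 5.0311, 4.5000)
after link 4: o_4 = (1.2500, 8.4952, 4.5000)
after link 5: o_5 = (3.2500, 11.9593, 6.5000)
after link 6: o_6 = (-2.0354, 12.9902, 6.4643)

-2.035 12.990 6.464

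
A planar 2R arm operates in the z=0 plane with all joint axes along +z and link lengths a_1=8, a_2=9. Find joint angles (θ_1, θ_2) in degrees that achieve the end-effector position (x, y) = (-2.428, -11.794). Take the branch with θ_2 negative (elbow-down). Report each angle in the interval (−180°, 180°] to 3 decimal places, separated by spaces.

-53.265 -90.003

cos θ_2 = (144.9936−8²−9²)/(2·8·9) = -0.0000; θ_2 = -90.0025° (elbow-down)
β = atan2(-11.7940,-2.4280) = -101.6328°; ψ = atan2(-9.0000,7.9996) = -48.3679°
θ_1 = β − ψ = -53.2649°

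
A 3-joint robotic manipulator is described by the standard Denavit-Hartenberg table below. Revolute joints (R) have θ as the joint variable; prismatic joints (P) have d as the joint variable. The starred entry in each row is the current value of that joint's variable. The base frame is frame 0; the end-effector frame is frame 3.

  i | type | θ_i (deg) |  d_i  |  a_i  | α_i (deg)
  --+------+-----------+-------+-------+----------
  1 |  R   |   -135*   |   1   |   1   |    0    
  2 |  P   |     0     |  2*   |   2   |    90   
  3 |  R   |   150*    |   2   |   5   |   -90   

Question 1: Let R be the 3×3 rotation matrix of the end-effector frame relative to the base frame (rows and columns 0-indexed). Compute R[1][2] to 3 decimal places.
0.354

End-effector z-axis (col 2 of R) = (0.3536,0.3536,-0.8660)
R[1][2] = 0.3536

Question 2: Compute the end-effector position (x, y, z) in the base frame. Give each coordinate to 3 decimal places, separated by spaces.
after link 1: o_1 = (-0.7071, -0.7071, 1.0000)
after link 2: o_2 = (-2.1213, -2.1213, 3.0000)
after link 3: o_3 = (-0.4737, 2.3548, 5.5000)

-0.474 2.355 5.500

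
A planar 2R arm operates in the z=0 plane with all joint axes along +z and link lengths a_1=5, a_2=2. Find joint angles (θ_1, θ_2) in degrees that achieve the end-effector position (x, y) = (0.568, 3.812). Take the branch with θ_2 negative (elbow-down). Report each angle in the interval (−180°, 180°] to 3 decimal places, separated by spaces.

cos θ_2 = (14.8540−5²−2²)/(2·5·2) = -0.7073; θ_2 = -135.0158° (elbow-down)
β = atan2(3.8120,0.5680) = 81.5251°; ψ = atan2(-1.4138,3.5854) = -21.5207°
θ_1 = β − ψ = 103.0458°

103.046 -135.016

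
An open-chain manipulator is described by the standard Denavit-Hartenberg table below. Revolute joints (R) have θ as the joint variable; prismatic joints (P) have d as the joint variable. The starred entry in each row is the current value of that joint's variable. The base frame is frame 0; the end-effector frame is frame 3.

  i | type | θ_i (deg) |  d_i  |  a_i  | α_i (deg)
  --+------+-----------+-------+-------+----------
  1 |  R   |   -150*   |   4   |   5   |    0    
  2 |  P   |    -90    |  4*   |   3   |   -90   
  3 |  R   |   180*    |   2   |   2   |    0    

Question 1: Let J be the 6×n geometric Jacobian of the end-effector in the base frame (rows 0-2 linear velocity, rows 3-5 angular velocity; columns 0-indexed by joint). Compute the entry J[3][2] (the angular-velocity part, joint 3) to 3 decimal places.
axis z_2 = (-0.8660,-0.5000,0.0000); lever o_n−o_2 = (-0.7321,-2.7321,0.0000)
cross product → J_v[:, 2] = (0.0000,-0.0000,2.0000)
J_ω[:, 2] = z_2
entry J[3][2] = -0.8660

-0.866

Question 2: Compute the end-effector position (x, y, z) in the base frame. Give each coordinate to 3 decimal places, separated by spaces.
-6.562 -2.634 8.000

after link 1: o_1 = (-4.3301, -2.5000, 4.0000)
after link 2: o_2 = (-5.8301, 0.0981, 8.0000)
after link 3: o_3 = (-6.5622, -2.6340, 8.0000)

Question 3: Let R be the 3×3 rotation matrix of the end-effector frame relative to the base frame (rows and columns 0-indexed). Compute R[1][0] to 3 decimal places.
End-effector x-axis (col 0 of R) = (0.5000,-0.8660,-0.0000)
R[1][0] = -0.8660

-0.866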